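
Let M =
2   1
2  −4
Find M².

[[6, −2], [−4, 18]]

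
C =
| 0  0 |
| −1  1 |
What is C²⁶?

C² = C (a projection; rank 1, trace 1), so C²⁶ = C.

[[0, 0], [−1, 1]]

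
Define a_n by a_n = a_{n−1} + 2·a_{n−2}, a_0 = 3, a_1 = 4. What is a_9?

1194

With companion matrix B = [[1, 2], [1, 0]], [a_n, a_{n−1}]ᵀ = B·[a_{n−1}, a_{n−2}]ᵀ, so [a_9, a_8]ᵀ = B⁸·[a_1, a_0]ᵀ.
B⁸ = [[171, 170], [85, 86]], giving [a_9, a_8]ᵀ = [[1194], [598]].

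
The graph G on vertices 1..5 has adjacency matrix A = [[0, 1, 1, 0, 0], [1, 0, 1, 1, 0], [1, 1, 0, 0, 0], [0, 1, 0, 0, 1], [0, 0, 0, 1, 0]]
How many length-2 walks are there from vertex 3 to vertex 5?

The number of length-2 walks from vertex 3 to vertex 5 is entry (3,5) of A^2, where A is the adjacency matrix.
A^2 = [[2, 1, 1, 1, 0], [1, 3, 1, 0, 1], [1, 1, 2, 1, 0], [1, 0, 1, 2, 0], [0, 1, 0, 0, 1]]

0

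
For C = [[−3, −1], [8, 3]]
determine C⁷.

[[−3, −1], [8, 3]]

C² = I (check: tr C = 0 and det C = −1), so C⁷ = C since 7 is odd.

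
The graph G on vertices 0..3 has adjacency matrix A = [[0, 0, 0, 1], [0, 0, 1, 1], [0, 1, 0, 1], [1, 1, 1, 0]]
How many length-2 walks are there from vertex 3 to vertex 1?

The number of length-2 walks from vertex 3 to vertex 1 is entry (3,1) of A², where A is the adjacency matrix.
A² = [[1, 1, 1, 0], [1, 2, 1, 1], [1, 1, 2, 1], [0, 1, 1, 3]]

1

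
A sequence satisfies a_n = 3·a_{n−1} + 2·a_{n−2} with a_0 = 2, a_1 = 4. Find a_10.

408040

With companion matrix A = [[3, 2], [1, 0]], [a_n, a_{n−1}]ᵀ = A·[a_{n−1}, a_{n−2}]ᵀ, so [a_10, a_9]ᵀ = A⁹·[a_1, a_0]ᵀ.
A⁹ = [[79647, 44726], [22363, 12558]], giving [a_10, a_9]ᵀ = [[408040], [114568]].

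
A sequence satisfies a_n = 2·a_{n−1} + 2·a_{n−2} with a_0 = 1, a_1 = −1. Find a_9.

With companion matrix C = [[2, 2], [1, 0]], [a_n, a_{n−1}]ᵀ = C·[a_{n−1}, a_{n−2}]ᵀ, so [a_9, a_8]ᵀ = C⁸·[a_1, a_0]ᵀ.
C⁸ = [[2448, 1792], [896, 656]], giving [a_9, a_8]ᵀ = [[−656], [−240]].

−656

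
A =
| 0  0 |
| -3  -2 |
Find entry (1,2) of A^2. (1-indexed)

0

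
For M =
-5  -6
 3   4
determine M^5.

[[-65, -66], [33, 34]]

tr M = -1 and det M = -2, so the characteristic polynomial is λ² − (-1)λ + (-2) with roots -2 and 1.
Eigenvectors give P = [[-2, 1], [1, -1]] with P⁻¹ = [[-1, -1], [-1, -2]], and M = P·diag(-2, 1)·P⁻¹.
Then M^5 = P·diag(-32, 1)·P⁻¹ = [[64, 1], [-32, -1]] · [[-1, -1], [-1, -2]] = [[-65, -66], [33, 34]].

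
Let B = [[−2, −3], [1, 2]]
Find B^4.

B² = I (check: tr B = 0 and det B = −1), so B^4 = I since 4 is even.

[[1, 0], [0, 1]]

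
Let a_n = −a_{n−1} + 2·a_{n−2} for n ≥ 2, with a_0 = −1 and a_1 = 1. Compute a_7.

With companion matrix C = [[−1, 2], [1, 0]], [a_n, a_{n−1}]ᵀ = C·[a_{n−1}, a_{n−2}]ᵀ, so [a_7, a_6]ᵀ = C^6·[a_1, a_0]ᵀ.
C^6 = [[43, −42], [−21, 22]], giving [a_7, a_6]ᵀ = [[85], [−43]].

85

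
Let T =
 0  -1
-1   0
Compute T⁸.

[[1, 0], [0, 1]]

T² = I (check: tr T = 0 and det T = -1), so T⁸ = I since 8 is even.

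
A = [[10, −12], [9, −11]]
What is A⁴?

[[−44, 60], [−45, 61]]

tr A = −1 and det A = −2, so the characteristic polynomial is λ² − (−1)λ + (−2) with roots 1 and −2.
Eigenvectors give P = [[4, 1], [3, 1]] with P⁻¹ = [[1, −1], [−3, 4]], and A = P·diag(1, −2)·P⁻¹.
Then A⁴ = P·diag(1, 16)·P⁻¹ = [[4, 16], [3, 16]] · [[1, −1], [−3, 4]] = [[−44, 60], [−45, 61]].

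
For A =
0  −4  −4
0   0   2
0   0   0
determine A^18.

[[0, 0, 0], [0, 0, 0], [0, 0, 0]]

A is strictly triangular, hence nilpotent: A^3 = 0, so A^18 = 0.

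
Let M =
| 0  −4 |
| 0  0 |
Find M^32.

[[0, 0], [0, 0]]

M is strictly triangular, hence nilpotent: M^2 = 0, so M^32 = 0.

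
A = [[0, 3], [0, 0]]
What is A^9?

[[0, 0], [0, 0]]

A is strictly triangular, hence nilpotent: A^2 = 0, so A^9 = 0.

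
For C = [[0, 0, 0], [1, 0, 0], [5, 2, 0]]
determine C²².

C is strictly triangular, hence nilpotent: C³ = 0, so C²² = 0.

[[0, 0, 0], [0, 0, 0], [0, 0, 0]]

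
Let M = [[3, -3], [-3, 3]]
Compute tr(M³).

M² = [[18, -18], [-18, 18]]
M³ = [[108, -108], [-108, 108]]

216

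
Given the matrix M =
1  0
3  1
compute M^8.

[[1, 0], [24, 1]]

M = I + N where N = [[0, 0], [3, 0]] is strictly lower-triangular, so N^2 = 0.
(I + N)^8 = I + 8·N = [[1, 0], [24, 1]].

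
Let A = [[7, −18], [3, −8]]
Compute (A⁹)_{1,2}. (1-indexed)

−3078

tr A = −1 and det A = −2, so the characteristic polynomial is λ² − (−1)λ + (−2) with roots 1 and −2.
Eigenvectors give P = [[−3, 2], [−1, 1]] with P⁻¹ = [[−1, 2], [−1, 3]], and A = P·diag(1, −2)·P⁻¹.
Then A⁹ = P·diag(1, −512)·P⁻¹ = [[−3, −1024], [−1, −512]] · [[−1, 2], [−1, 3]] = [[1027, −3078], [513, −1538]].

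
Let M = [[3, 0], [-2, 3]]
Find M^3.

M^2 = [[9, 0], [-12, 9]]
M^3 = [[27, 0], [-54, 27]]

[[27, 0], [-54, 27]]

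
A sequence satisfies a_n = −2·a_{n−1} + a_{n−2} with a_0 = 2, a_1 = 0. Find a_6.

58

With companion matrix B = [[−2, 1], [1, 0]], [a_n, a_{n−1}]ᵀ = B·[a_{n−1}, a_{n−2}]ᵀ, so [a_6, a_5]ᵀ = B⁵·[a_1, a_0]ᵀ.
B⁵ = [[−70, 29], [29, −12]], giving [a_6, a_5]ᵀ = [[58], [−24]].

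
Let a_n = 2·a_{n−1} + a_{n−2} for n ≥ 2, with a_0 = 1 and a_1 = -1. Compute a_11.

-3363

With companion matrix T = [[2, 1], [1, 0]], [a_n, a_{n−1}]ᵀ = T·[a_{n−1}, a_{n−2}]ᵀ, so [a_11, a_10]ᵀ = T¹⁰·[a_1, a_0]ᵀ.
T¹⁰ = [[5741, 2378], [2378, 985]], giving [a_11, a_10]ᵀ = [[-3363], [-1393]].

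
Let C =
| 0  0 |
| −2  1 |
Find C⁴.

C² = [[0, 0], [−2, 1]]
C³ = [[0, 0], [−2, 1]]
C⁴ = [[0, 0], [−2, 1]]

[[0, 0], [−2, 1]]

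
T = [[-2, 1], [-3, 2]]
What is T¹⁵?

[[-2, 1], [-3, 2]]

T² = I (check: tr T = 0 and det T = -1), so T¹⁵ = T since 15 is odd.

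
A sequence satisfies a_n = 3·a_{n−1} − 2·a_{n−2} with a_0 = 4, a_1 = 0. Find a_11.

−8184

With companion matrix C = [[3, −2], [1, 0]], [a_n, a_{n−1}]ᵀ = C·[a_{n−1}, a_{n−2}]ᵀ, so [a_11, a_10]ᵀ = C¹⁰·[a_1, a_0]ᵀ.
C¹⁰ = [[2047, −2046], [1023, −1022]], giving [a_11, a_10]ᵀ = [[−8184], [−4088]].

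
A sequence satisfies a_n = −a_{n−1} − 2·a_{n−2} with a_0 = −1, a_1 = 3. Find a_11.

With companion matrix B = [[−1, −2], [1, 0]], [a_n, a_{n−1}]ᵀ = B·[a_{n−1}, a_{n−2}]ᵀ, so [a_11, a_10]ᵀ = B¹⁰·[a_1, a_0]ᵀ.
B¹⁰ = [[23, −22], [11, 34]], giving [a_11, a_10]ᵀ = [[91], [−1]].

91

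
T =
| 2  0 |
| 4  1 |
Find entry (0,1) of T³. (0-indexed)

0

T² = [[4, 0], [12, 1]]
T³ = [[8, 0], [28, 1]]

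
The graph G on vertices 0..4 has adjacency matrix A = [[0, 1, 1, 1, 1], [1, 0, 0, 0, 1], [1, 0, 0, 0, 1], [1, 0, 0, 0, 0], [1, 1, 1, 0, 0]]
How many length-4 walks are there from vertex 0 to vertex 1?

The number of length-4 walks from vertex 0 to vertex 1 is entry (0,1) of A^4, where A is the adjacency matrix.
A^2 = [[4, 1, 1, 0, 2], [1, 2, 2, 1, 1], [1, 2, 2, 1, 1], [0, 1, 1, 1, 1], [2, 1, 1, 1, 3]]
A^3 = [[4, 6, 6, 4, 6], [6, 2, 2, 1, 5], [6, 2, 2, 1, 5], [4, 1, 1, 0, 2], [6, 5, 5, 2, 4]]
A^4 = [[22, 10, 10, 4, 16], [10, 11, 11, 6, 10], [10, 11, 11, 6, 10], [4, 6, 6, 4, 6], [16, 10, 10, 6, 16]]

10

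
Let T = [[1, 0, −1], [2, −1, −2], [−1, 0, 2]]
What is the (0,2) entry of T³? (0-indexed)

−8

T² = [[2, 0, −3], [2, 1, −4], [−3, 0, 5]]
T³ = [[5, 0, −8], [8, −1, −12], [−8, 0, 13]]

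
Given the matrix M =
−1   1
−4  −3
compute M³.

M² = [[−3, −4], [16, 5]]
M³ = [[19, 9], [−36, 1]]

[[19, 9], [−36, 1]]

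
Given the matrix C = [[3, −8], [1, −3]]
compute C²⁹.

[[3, −8], [1, −3]]

C² = I (check: tr C = 0 and det C = −1), so C²⁹ = C since 29 is odd.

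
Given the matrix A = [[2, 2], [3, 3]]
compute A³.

A² = [[10, 10], [15, 15]]
A³ = [[50, 50], [75, 75]]

[[50, 50], [75, 75]]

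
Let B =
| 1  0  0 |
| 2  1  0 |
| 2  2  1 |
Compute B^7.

B = I + N where N = [[0, 0, 0], [2, 0, 0], [2, 2, 0]] is strictly lower-triangular, so N^3 = 0.
(I + N)^7 = I + 7·N + 21·N^2 = [[1, 0, 0], [14, 1, 0], [98, 14, 1]].

[[1, 0, 0], [14, 1, 0], [98, 14, 1]]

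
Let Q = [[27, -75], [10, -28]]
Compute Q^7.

tr Q = -1 and det Q = -6, so the characteristic polynomial is λ² − (-1)λ + (-6) with roots 2 and -3.
Eigenvectors give P = [[3, -5], [1, -2]] with P⁻¹ = [[2, -5], [1, -3]], and Q = P·diag(2, -3)·P⁻¹.
Then Q^7 = P·diag(128, -2187)·P⁻¹ = [[384, 10935], [128, 4374]] · [[2, -5], [1, -3]] = [[11703, -34725], [4630, -13762]].

[[11703, -34725], [4630, -13762]]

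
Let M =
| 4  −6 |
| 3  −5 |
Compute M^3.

[[10, −18], [9, −17]]

tr M = −1 and det M = −2, so the characteristic polynomial is λ² − (−1)λ + (−2) with roots −2 and 1.
Eigenvectors give P = [[−1, 2], [−1, 1]] with P⁻¹ = [[1, −2], [1, −1]], and M = P·diag(−2, 1)·P⁻¹.
Then M^3 = P·diag(−8, 1)·P⁻¹ = [[8, 2], [8, 1]] · [[1, −2], [1, −1]] = [[10, −18], [9, −17]].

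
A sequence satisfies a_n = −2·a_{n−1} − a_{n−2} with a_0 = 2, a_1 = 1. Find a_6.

−16

With companion matrix T = [[−2, −1], [1, 0]], [a_n, a_{n−1}]ᵀ = T·[a_{n−1}, a_{n−2}]ᵀ, so [a_6, a_5]ᵀ = T⁵·[a_1, a_0]ᵀ.
T⁵ = [[−6, −5], [5, 4]], giving [a_6, a_5]ᵀ = [[−16], [13]].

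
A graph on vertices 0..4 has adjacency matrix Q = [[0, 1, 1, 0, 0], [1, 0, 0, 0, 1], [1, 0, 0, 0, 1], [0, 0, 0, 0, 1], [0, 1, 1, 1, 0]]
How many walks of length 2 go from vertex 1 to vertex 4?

0

The number of length-2 walks from vertex 1 to vertex 4 is entry (1,4) of Q², where Q is the adjacency matrix.
Q² = [[2, 0, 0, 0, 2], [0, 2, 2, 1, 0], [0, 2, 2, 1, 0], [0, 1, 1, 1, 0], [2, 0, 0, 0, 3]]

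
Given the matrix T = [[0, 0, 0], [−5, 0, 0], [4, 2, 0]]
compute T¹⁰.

[[0, 0, 0], [0, 0, 0], [0, 0, 0]]

T is strictly triangular, hence nilpotent: T³ = 0, so T¹⁰ = 0.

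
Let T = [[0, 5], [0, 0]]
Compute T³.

[[0, 0], [0, 0]]

T is strictly triangular, hence nilpotent: T² = 0, so T³ = 0.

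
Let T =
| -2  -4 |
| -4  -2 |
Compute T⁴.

T² = [[20, 16], [16, 20]]
T³ = [[-104, -112], [-112, -104]]
T⁴ = [[656, 640], [640, 656]]

[[656, 640], [640, 656]]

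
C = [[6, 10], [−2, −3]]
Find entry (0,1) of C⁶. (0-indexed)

630

tr C = 3 and det C = 2, so the characteristic polynomial is λ² − (3)λ + (2) with roots 2 and 1.
Eigenvectors give P = [[5, −2], [−2, 1]] with P⁻¹ = [[1, 2], [2, 5]], and C = P·diag(2, 1)·P⁻¹.
Then C⁶ = P·diag(64, 1)·P⁻¹ = [[320, −2], [−128, 1]] · [[1, 2], [2, 5]] = [[316, 630], [−126, −251]].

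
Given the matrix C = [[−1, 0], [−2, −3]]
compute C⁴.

tr C = −4 and det C = 3, so the characteristic polynomial is λ² − (−4)λ + (3) with roots −3 and −1.
Eigenvectors give P = [[0, −1], [1, 1]] with P⁻¹ = [[1, 1], [−1, 0]], and C = P·diag(−3, −1)·P⁻¹.
Then C⁴ = P·diag(81, 1)·P⁻¹ = [[0, −1], [81, 1]] · [[1, 1], [−1, 0]] = [[1, 0], [80, 81]].

[[1, 0], [80, 81]]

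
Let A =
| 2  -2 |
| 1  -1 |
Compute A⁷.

[[2, -2], [1, -1]]

A² = A (a projection; rank 1, trace 1), so A⁷ = A.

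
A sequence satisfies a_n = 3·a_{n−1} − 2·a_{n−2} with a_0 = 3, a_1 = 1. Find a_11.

−4091

With companion matrix C = [[3, −2], [1, 0]], [a_n, a_{n−1}]ᵀ = C·[a_{n−1}, a_{n−2}]ᵀ, so [a_11, a_10]ᵀ = C¹⁰·[a_1, a_0]ᵀ.
C¹⁰ = [[2047, −2046], [1023, −1022]], giving [a_11, a_10]ᵀ = [[−4091], [−2043]].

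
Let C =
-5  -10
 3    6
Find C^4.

[[-5, -10], [3, 6]]

C² = C (a projection; rank 1, trace 1), so C^4 = C.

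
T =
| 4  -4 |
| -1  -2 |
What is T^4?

[[416, -224], [-56, 80]]

T^2 = [[20, -8], [-2, 8]]
T^3 = [[88, -64], [-16, -8]]
T^4 = [[416, -224], [-56, 80]]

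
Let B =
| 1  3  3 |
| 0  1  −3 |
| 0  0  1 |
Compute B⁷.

[[1, 21, −168], [0, 1, −21], [0, 0, 1]]

B = I + N where N = [[0, 3, 3], [0, 0, −3], [0, 0, 0]] is strictly upper-triangular, so N³ = 0.
(I + N)⁷ = I + 7·N + 21·N² = [[1, 21, −168], [0, 1, −21], [0, 0, 1]].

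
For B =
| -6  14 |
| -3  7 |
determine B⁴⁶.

[[-6, 14], [-3, 7]]

B² = B (a projection; rank 1, trace 1), so B⁴⁶ = B.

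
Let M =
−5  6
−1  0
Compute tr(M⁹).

tr M = −5 and det M = 6, so the characteristic polynomial is λ² − (−5)λ + (6) with roots −3 and −2.
Eigenvectors give P = [[3, −2], [1, −1]] with P⁻¹ = [[1, −2], [1, −3]], and M = P·diag(−3, −2)·P⁻¹.
Then M⁹ = P·diag(−19683, −512)·P⁻¹ = [[−59049, 1024], [−19683, 512]] · [[1, −2], [1, −3]] = [[−58025, 115026], [−19171, 37830]].

−20195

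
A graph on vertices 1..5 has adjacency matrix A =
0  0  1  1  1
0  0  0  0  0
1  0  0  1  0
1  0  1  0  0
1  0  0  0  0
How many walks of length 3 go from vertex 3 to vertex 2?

The number of length-3 walks from vertex 3 to vertex 2 is entry (3,2) of A³, where A is the adjacency matrix.
A² = [[3, 0, 1, 1, 0], [0, 0, 0, 0, 0], [1, 0, 2, 1, 1], [1, 0, 1, 2, 1], [0, 0, 1, 1, 1]]
A³ = [[2, 0, 4, 4, 3], [0, 0, 0, 0, 0], [4, 0, 2, 3, 1], [4, 0, 3, 2, 1], [3, 0, 1, 1, 0]]

0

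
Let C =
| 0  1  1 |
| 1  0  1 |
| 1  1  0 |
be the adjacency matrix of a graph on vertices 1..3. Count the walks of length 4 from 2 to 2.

6

The number of length-4 walks from vertex 2 to vertex 2 is entry (2,2) of C⁴, where C is the adjacency matrix.
C² = [[2, 1, 1], [1, 2, 1], [1, 1, 2]]
C³ = [[2, 3, 3], [3, 2, 3], [3, 3, 2]]
C⁴ = [[6, 5, 5], [5, 6, 5], [5, 5, 6]]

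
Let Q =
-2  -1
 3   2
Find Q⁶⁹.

Q² = I (check: tr Q = 0 and det Q = -1), so Q⁶⁹ = Q since 69 is odd.

[[-2, -1], [3, 2]]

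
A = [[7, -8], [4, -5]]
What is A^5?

[[487, -488], [244, -245]]

tr A = 2 and det A = -3, so the characteristic polynomial is λ² − (2)λ + (-3) with roots 3 and -1.
Eigenvectors give P = [[2, 1], [1, 1]] with P⁻¹ = [[1, -1], [-1, 2]], and A = P·diag(3, -1)·P⁻¹.
Then A^5 = P·diag(243, -1)·P⁻¹ = [[486, -1], [243, -1]] · [[1, -1], [-1, 2]] = [[487, -488], [244, -245]].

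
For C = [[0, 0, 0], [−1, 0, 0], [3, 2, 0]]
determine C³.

[[0, 0, 0], [0, 0, 0], [0, 0, 0]]

C is strictly triangular, hence nilpotent: C³ = 0, so C³ = 0.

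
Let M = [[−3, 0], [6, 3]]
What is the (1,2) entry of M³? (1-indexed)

tr M = 0 and det M = −9, so the characteristic polynomial is λ² − (0)λ + (−9) with roots 3 and −3.
Eigenvectors give P = [[0, 1], [−1, −1]] with P⁻¹ = [[−1, −1], [1, 0]], and M = P·diag(3, −3)·P⁻¹.
Then M³ = P·diag(27, −27)·P⁻¹ = [[0, −27], [−27, 27]] · [[−1, −1], [1, 0]] = [[−27, 0], [54, 27]].

0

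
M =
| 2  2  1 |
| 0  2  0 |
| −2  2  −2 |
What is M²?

[[2, 10, 0], [0, 4, 0], [0, −4, 2]]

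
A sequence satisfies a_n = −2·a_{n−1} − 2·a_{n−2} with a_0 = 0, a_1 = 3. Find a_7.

With companion matrix B = [[−2, −2], [1, 0]], [a_n, a_{n−1}]ᵀ = B·[a_{n−1}, a_{n−2}]ᵀ, so [a_7, a_6]ᵀ = B⁶·[a_1, a_0]ᵀ.
B⁶ = [[−8, −16], [8, 8]], giving [a_7, a_6]ᵀ = [[−24], [24]].

−24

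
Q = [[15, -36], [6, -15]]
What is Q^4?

[[81, 0], [0, 81]]

tr Q = 0 and det Q = -9, so the characteristic polynomial is λ² − (0)λ + (-9) with roots 3 and -3.
Eigenvectors give P = [[3, 2], [1, 1]] with P⁻¹ = [[1, -2], [-1, 3]], and Q = P·diag(3, -3)·P⁻¹.
Then Q^4 = P·diag(81, 81)·P⁻¹ = [[243, 162], [81, 81]] · [[1, -2], [-1, 3]] = [[81, 0], [0, 81]].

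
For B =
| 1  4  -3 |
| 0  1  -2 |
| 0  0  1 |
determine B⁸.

B = I + N where N = [[0, 4, -3], [0, 0, -2], [0, 0, 0]] is strictly upper-triangular, so N³ = 0.
(I + N)⁸ = I + 8·N + 28·N² = [[1, 32, -248], [0, 1, -16], [0, 0, 1]].

[[1, 32, -248], [0, 1, -16], [0, 0, 1]]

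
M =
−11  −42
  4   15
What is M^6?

tr M = 4 and det M = 3, so the characteristic polynomial is λ² − (4)λ + (3) with roots 1 and 3.
Eigenvectors give P = [[7, 3], [−2, −1]] with P⁻¹ = [[1, 3], [−2, −7]], and M = P·diag(1, 3)·P⁻¹.
Then M^6 = P·diag(1, 729)·P⁻¹ = [[7, 2187], [−2, −729]] · [[1, 3], [−2, −7]] = [[−4367, −15288], [1456, 5097]].

[[−4367, −15288], [1456, 5097]]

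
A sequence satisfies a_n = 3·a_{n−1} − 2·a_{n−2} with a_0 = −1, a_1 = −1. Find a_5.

With companion matrix T = [[3, −2], [1, 0]], [a_n, a_{n−1}]ᵀ = T·[a_{n−1}, a_{n−2}]ᵀ, so [a_5, a_4]ᵀ = T⁴·[a_1, a_0]ᵀ.
T⁴ = [[31, −30], [15, −14]], giving [a_5, a_4]ᵀ = [[−1], [−1]].

−1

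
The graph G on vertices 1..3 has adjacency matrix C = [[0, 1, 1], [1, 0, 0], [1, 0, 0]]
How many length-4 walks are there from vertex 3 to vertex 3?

The number of length-4 walks from vertex 3 to vertex 3 is entry (3,3) of C⁴, where C is the adjacency matrix.
C² = [[2, 0, 0], [0, 1, 1], [0, 1, 1]]
C³ = [[0, 2, 2], [2, 0, 0], [2, 0, 0]]
C⁴ = [[4, 0, 0], [0, 2, 2], [0, 2, 2]]

2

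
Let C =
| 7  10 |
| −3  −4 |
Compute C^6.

[[379, 630], [−189, −314]]

tr C = 3 and det C = 2, so the characteristic polynomial is λ² − (3)λ + (2) with roots 1 and 2.
Eigenvectors give P = [[−5, −2], [3, 1]] with P⁻¹ = [[1, 2], [−3, −5]], and C = P·diag(1, 2)·P⁻¹.
Then C^6 = P·diag(1, 64)·P⁻¹ = [[−5, −128], [3, 64]] · [[1, 2], [−3, −5]] = [[379, 630], [−189, −314]].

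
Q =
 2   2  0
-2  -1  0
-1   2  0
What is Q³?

Q² = [[0, 2, 0], [-2, -3, 0], [-6, -4, 0]]
Q³ = [[-4, -2, 0], [2, -1, 0], [-4, -8, 0]]

[[-4, -2, 0], [2, -1, 0], [-4, -8, 0]]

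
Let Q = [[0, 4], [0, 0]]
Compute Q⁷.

Q is strictly triangular, hence nilpotent: Q² = 0, so Q⁷ = 0.

[[0, 0], [0, 0]]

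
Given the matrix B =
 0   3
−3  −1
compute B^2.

[[−9, −3], [3, −8]]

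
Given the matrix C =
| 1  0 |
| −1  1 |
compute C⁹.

C = I + N where N = [[0, 0], [−1, 0]] is strictly lower-triangular, so N² = 0.
(I + N)⁹ = I + 9·N = [[1, 0], [−9, 1]].

[[1, 0], [−9, 1]]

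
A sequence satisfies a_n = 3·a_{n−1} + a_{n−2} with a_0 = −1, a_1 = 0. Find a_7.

With companion matrix A = [[3, 1], [1, 0]], [a_n, a_{n−1}]ᵀ = A·[a_{n−1}, a_{n−2}]ᵀ, so [a_7, a_6]ᵀ = A⁶·[a_1, a_0]ᵀ.
A⁶ = [[1189, 360], [360, 109]], giving [a_7, a_6]ᵀ = [[−360], [−109]].

−360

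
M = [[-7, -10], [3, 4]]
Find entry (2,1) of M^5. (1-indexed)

93

tr M = -3 and det M = 2, so the characteristic polynomial is λ² − (-3)λ + (2) with roots -1 and -2.
Eigenvectors give P = [[-5, -2], [3, 1]] with P⁻¹ = [[1, 2], [-3, -5]], and M = P·diag(-1, -2)·P⁻¹.
Then M^5 = P·diag(-1, -32)·P⁻¹ = [[5, 64], [-3, -32]] · [[1, 2], [-3, -5]] = [[-187, -310], [93, 154]].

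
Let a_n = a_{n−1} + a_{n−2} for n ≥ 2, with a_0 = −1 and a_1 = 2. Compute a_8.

With companion matrix T = [[1, 1], [1, 0]], [a_n, a_{n−1}]ᵀ = T·[a_{n−1}, a_{n−2}]ᵀ, so [a_8, a_7]ᵀ = T⁷·[a_1, a_0]ᵀ.
T⁷ = [[21, 13], [13, 8]], giving [a_8, a_7]ᵀ = [[29], [18]].

29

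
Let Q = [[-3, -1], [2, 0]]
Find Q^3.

[[-15, -7], [14, 6]]

tr Q = -3 and det Q = 2, so the characteristic polynomial is λ² − (-3)λ + (2) with roots -1 and -2.
Eigenvectors give P = [[1, -1], [-2, 1]] with P⁻¹ = [[-1, -1], [-2, -1]], and Q = P·diag(-1, -2)·P⁻¹.
Then Q^3 = P·diag(-1, -8)·P⁻¹ = [[-1, 8], [2, -8]] · [[-1, -1], [-2, -1]] = [[-15, -7], [14, 6]].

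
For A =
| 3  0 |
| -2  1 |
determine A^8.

tr A = 4 and det A = 3, so the characteristic polynomial is λ² − (4)λ + (3) with roots 1 and 3.
Eigenvectors give P = [[0, -1], [1, 1]] with P⁻¹ = [[1, 1], [-1, 0]], and A = P·diag(1, 3)·P⁻¹.
Then A^8 = P·diag(1, 6561)·P⁻¹ = [[0, -6561], [1, 6561]] · [[1, 1], [-1, 0]] = [[6561, 0], [-6560, 1]].

[[6561, 0], [-6560, 1]]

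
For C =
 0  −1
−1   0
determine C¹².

[[1, 0], [0, 1]]

C² = I (check: tr C = 0 and det C = −1), so C¹² = I since 12 is even.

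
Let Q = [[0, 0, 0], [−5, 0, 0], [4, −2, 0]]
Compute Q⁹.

[[0, 0, 0], [0, 0, 0], [0, 0, 0]]

Q is strictly triangular, hence nilpotent: Q³ = 0, so Q⁹ = 0.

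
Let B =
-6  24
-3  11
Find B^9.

[[-152856, 460104], [-57513, 173051]]

tr B = 5 and det B = 6, so the characteristic polynomial is λ² − (5)λ + (6) with roots 2 and 3.
Eigenvectors give P = [[-3, 8], [-1, 3]] with P⁻¹ = [[-3, 8], [-1, 3]], and B = P·diag(2, 3)·P⁻¹.
Then B^9 = P·diag(512, 19683)·P⁻¹ = [[-1536, 157464], [-512, 59049]] · [[-3, 8], [-1, 3]] = [[-152856, 460104], [-57513, 173051]].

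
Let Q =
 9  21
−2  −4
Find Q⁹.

tr Q = 5 and det Q = 6, so the characteristic polynomial is λ² − (5)λ + (6) with roots 2 and 3.
Eigenvectors give P = [[−3, −7], [1, 2]] with P⁻¹ = [[2, 7], [−1, −3]], and Q = P·diag(2, 3)·P⁻¹.
Then Q⁹ = P·diag(512, 19683)·P⁻¹ = [[−1536, −137781], [512, 39366]] · [[2, 7], [−1, −3]] = [[134709, 402591], [−38342, −114514]].

[[134709, 402591], [−38342, −114514]]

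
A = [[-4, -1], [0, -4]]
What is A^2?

[[16, 8], [0, 16]]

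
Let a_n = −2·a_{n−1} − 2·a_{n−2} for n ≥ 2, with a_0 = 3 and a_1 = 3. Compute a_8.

With companion matrix T = [[−2, −2], [1, 0]], [a_n, a_{n−1}]ᵀ = T·[a_{n−1}, a_{n−2}]ᵀ, so [a_8, a_7]ᵀ = T⁷·[a_1, a_0]ᵀ.
T⁷ = [[0, 16], [−8, −16]], giving [a_8, a_7]ᵀ = [[48], [−72]].

48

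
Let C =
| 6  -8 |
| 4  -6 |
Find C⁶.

tr C = 0 and det C = -4, so the characteristic polynomial is λ² − (0)λ + (-4) with roots 2 and -2.
Eigenvectors give P = [[2, -1], [1, -1]] with P⁻¹ = [[1, -1], [1, -2]], and C = P·diag(2, -2)·P⁻¹.
Then C⁶ = P·diag(64, 64)·P⁻¹ = [[128, -64], [64, -64]] · [[1, -1], [1, -2]] = [[64, 0], [0, 64]].

[[64, 0], [0, 64]]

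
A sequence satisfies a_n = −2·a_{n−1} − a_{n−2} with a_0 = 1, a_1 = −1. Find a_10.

1

With companion matrix Q = [[−2, −1], [1, 0]], [a_n, a_{n−1}]ᵀ = Q·[a_{n−1}, a_{n−2}]ᵀ, so [a_10, a_9]ᵀ = Q⁹·[a_1, a_0]ᵀ.
Q⁹ = [[−10, −9], [9, 8]], giving [a_10, a_9]ᵀ = [[1], [−1]].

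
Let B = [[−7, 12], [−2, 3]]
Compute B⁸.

[[19681, −39360], [6560, −13119]]

tr B = −4 and det B = 3, so the characteristic polynomial is λ² − (−4)λ + (3) with roots −1 and −3.
Eigenvectors give P = [[−2, 3], [−1, 1]] with P⁻¹ = [[1, −3], [1, −2]], and B = P·diag(−1, −3)·P⁻¹.
Then B⁸ = P·diag(1, 6561)·P⁻¹ = [[−2, 19683], [−1, 6561]] · [[1, −3], [1, −2]] = [[19681, −39360], [6560, −13119]].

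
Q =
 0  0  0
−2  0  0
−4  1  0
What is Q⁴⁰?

Q is strictly triangular, hence nilpotent: Q³ = 0, so Q⁴⁰ = 0.

[[0, 0, 0], [0, 0, 0], [0, 0, 0]]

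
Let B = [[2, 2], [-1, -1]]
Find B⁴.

[[2, 2], [-1, -1]]

B² = B (a projection; rank 1, trace 1), so B⁴ = B.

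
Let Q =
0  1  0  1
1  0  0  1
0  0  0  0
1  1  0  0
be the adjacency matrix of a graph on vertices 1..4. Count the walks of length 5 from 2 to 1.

The number of length-5 walks from vertex 2 to vertex 1 is entry (2,1) of Q⁵, where Q is the adjacency matrix.
Q² = [[2, 1, 0, 1], [1, 2, 0, 1], [0, 0, 0, 0], [1, 1, 0, 2]]
Q³ = [[2, 3, 0, 3], [3, 2, 0, 3], [0, 0, 0, 0], [3, 3, 0, 2]]
Q⁴ = [[6, 5, 0, 5], [5, 6, 0, 5], [0, 0, 0, 0], [5, 5, 0, 6]]
Q⁵ = [[10, 11, 0, 11], [11, 10, 0, 11], [0, 0, 0, 0], [11, 11, 0, 10]]

11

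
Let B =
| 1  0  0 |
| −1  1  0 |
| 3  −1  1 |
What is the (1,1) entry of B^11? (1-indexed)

B = I + N where N = [[0, 0, 0], [−1, 0, 0], [3, −1, 0]] is strictly lower-triangular, so N^3 = 0.
(I + N)^11 = I + 11·N + 55·N^2 = [[1, 0, 0], [−11, 1, 0], [88, −11, 1]].

1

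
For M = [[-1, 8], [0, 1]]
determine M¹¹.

M² = I (check: tr M = 0 and det M = -1), so M¹¹ = M since 11 is odd.

[[-1, 8], [0, 1]]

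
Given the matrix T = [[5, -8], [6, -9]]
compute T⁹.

tr T = -4 and det T = 3, so the characteristic polynomial is λ² − (-4)λ + (3) with roots -1 and -3.
Eigenvectors give P = [[4, 1], [3, 1]] with P⁻¹ = [[1, -1], [-3, 4]], and T = P·diag(-1, -3)·P⁻¹.
Then T⁹ = P·diag(-1, -19683)·P⁻¹ = [[-4, -19683], [-3, -19683]] · [[1, -1], [-3, 4]] = [[59045, -78728], [59046, -78729]].

[[59045, -78728], [59046, -78729]]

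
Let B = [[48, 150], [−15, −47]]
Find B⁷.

[[23022, 69450], [−6945, −20963]]

tr B = 1 and det B = −6, so the characteristic polynomial is λ² − (1)λ + (−6) with roots −2 and 3.
Eigenvectors give P = [[3, 10], [−1, −3]] with P⁻¹ = [[−3, −10], [1, 3]], and B = P·diag(−2, 3)·P⁻¹.
Then B⁷ = P·diag(−128, 2187)·P⁻¹ = [[−384, 21870], [128, −6561]] · [[−3, −10], [1, 3]] = [[23022, 69450], [−6945, −20963]].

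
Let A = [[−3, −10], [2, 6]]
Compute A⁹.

[[−2043, −5110], [1022, 2556]]

tr A = 3 and det A = 2, so the characteristic polynomial is λ² − (3)λ + (2) with roots 2 and 1.
Eigenvectors give P = [[−2, 5], [1, −2]] with P⁻¹ = [[2, 5], [1, 2]], and A = P·diag(2, 1)·P⁻¹.
Then A⁹ = P·diag(512, 1)·P⁻¹ = [[−1024, 5], [512, −2]] · [[2, 5], [1, 2]] = [[−2043, −5110], [1022, 2556]].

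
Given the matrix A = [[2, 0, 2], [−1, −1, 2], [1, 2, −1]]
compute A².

[[6, 4, 2], [1, 5, −6], [−1, −4, 7]]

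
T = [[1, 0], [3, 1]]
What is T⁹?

[[1, 0], [27, 1]]

T = I + N where N = [[0, 0], [3, 0]] is strictly lower-triangular, so N² = 0.
(I + N)⁹ = I + 9·N = [[1, 0], [27, 1]].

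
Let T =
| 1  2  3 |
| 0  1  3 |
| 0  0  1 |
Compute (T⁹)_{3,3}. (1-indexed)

1

T = I + N where N = [[0, 2, 3], [0, 0, 3], [0, 0, 0]] is strictly upper-triangular, so N³ = 0.
(I + N)⁹ = I + 9·N + 36·N² = [[1, 18, 243], [0, 1, 27], [0, 0, 1]].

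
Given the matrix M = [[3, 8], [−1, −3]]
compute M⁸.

[[1, 0], [0, 1]]

M² = I (check: tr M = 0 and det M = −1), so M⁸ = I since 8 is even.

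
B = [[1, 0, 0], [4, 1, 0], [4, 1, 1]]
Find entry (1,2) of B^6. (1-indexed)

0

B = I + N where N = [[0, 0, 0], [4, 0, 0], [4, 1, 0]] is strictly lower-triangular, so N^3 = 0.
(I + N)^6 = I + 6·N + 15·N^2 = [[1, 0, 0], [24, 1, 0], [84, 6, 1]].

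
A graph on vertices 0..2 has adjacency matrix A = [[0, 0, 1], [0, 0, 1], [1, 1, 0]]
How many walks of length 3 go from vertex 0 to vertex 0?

The number of length-3 walks from vertex 0 to vertex 0 is entry (0,0) of A^3, where A is the adjacency matrix.
A^2 = [[1, 1, 0], [1, 1, 0], [0, 0, 2]]
A^3 = [[0, 0, 2], [0, 0, 2], [2, 2, 0]]

0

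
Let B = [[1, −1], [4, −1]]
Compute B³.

[[−3, 3], [−12, 3]]

B² = [[−3, 0], [0, −3]]
B³ = [[−3, 3], [−12, 3]]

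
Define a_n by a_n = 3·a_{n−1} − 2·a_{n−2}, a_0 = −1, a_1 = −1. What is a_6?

−1

With companion matrix A = [[3, −2], [1, 0]], [a_n, a_{n−1}]ᵀ = A·[a_{n−1}, a_{n−2}]ᵀ, so [a_6, a_5]ᵀ = A^5·[a_1, a_0]ᵀ.
A^5 = [[63, −62], [31, −30]], giving [a_6, a_5]ᵀ = [[−1], [−1]].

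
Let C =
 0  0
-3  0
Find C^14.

C is strictly triangular, hence nilpotent: C^2 = 0, so C^14 = 0.

[[0, 0], [0, 0]]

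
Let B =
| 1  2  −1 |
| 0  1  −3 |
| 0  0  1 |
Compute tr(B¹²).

3

B = I + N where N = [[0, 2, −1], [0, 0, −3], [0, 0, 0]] is strictly upper-triangular, so N³ = 0.
(I + N)¹² = I + 12·N + 66·N² = [[1, 24, −408], [0, 1, −36], [0, 0, 1]].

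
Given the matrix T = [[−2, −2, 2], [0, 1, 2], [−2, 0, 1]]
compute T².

[[0, 2, −6], [−4, 1, 4], [2, 4, −3]]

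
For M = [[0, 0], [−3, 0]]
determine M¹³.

M is strictly triangular, hence nilpotent: M² = 0, so M¹³ = 0.

[[0, 0], [0, 0]]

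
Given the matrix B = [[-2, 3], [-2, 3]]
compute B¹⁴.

[[-2, 3], [-2, 3]]

B² = B (a projection; rank 1, trace 1), so B¹⁴ = B.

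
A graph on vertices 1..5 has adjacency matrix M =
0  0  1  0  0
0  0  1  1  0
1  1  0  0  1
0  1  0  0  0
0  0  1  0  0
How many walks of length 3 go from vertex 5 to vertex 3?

3

The number of length-3 walks from vertex 5 to vertex 3 is entry (5,3) of M³, where M is the adjacency matrix.
M² = [[1, 1, 0, 0, 1], [1, 2, 0, 0, 1], [0, 0, 3, 1, 0], [0, 0, 1, 1, 0], [1, 1, 0, 0, 1]]
M³ = [[0, 0, 3, 1, 0], [0, 0, 4, 2, 0], [3, 4, 0, 0, 3], [1, 2, 0, 0, 1], [0, 0, 3, 1, 0]]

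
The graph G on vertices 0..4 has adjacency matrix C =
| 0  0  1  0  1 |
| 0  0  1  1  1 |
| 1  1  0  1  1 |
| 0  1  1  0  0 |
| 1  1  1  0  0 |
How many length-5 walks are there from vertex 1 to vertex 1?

The number of length-5 walks from vertex 1 to vertex 1 is entry (1,1) of C⁵, where C is the adjacency matrix.
C² = [[2, 2, 1, 1, 1], [2, 3, 2, 1, 1], [1, 2, 4, 1, 2], [1, 1, 1, 2, 2], [1, 1, 2, 2, 3]]
C³ = [[2, 3, 6, 3, 5], [3, 4, 7, 5, 7], [6, 7, 6, 6, 7], [3, 5, 6, 2, 3], [5, 7, 7, 3, 4]]
C⁴ = [[11, 14, 13, 9, 11], [14, 19, 19, 11, 14], [13, 19, 26, 13, 19], [9, 11, 13, 11, 14], [11, 14, 19, 14, 19]]
C⁵ = [[24, 33, 45, 27, 38], [33, 44, 58, 38, 52], [45, 58, 64, 45, 58], [27, 38, 45, 24, 33], [38, 52, 58, 33, 44]]

44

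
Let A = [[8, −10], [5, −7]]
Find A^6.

[[1394, −1330], [665, −601]]

tr A = 1 and det A = −6, so the characteristic polynomial is λ² − (1)λ + (−6) with roots 3 and −2.
Eigenvectors give P = [[2, 1], [1, 1]] with P⁻¹ = [[1, −1], [−1, 2]], and A = P·diag(3, −2)·P⁻¹.
Then A^6 = P·diag(729, 64)·P⁻¹ = [[1458, 64], [729, 64]] · [[1, −1], [−1, 2]] = [[1394, −1330], [665, −601]].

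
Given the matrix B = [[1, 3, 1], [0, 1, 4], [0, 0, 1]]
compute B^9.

[[1, 27, 441], [0, 1, 36], [0, 0, 1]]

B = I + N where N = [[0, 3, 1], [0, 0, 4], [0, 0, 0]] is strictly upper-triangular, so N^3 = 0.
(I + N)^9 = I + 9·N + 36·N^2 = [[1, 27, 441], [0, 1, 36], [0, 0, 1]].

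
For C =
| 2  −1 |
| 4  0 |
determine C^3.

C^2 = [[0, −2], [8, −4]]
C^3 = [[−8, 0], [0, −8]]

[[−8, 0], [0, −8]]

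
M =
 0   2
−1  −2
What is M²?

[[−2, −4], [2, 2]]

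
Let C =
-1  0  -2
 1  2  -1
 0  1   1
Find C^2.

[[1, -2, 0], [1, 3, -5], [1, 3, 0]]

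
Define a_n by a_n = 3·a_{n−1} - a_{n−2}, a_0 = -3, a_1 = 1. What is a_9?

5545

With companion matrix A = [[3, -1], [1, 0]], [a_n, a_{n−1}]ᵀ = A·[a_{n−1}, a_{n−2}]ᵀ, so [a_9, a_8]ᵀ = A⁸·[a_1, a_0]ᵀ.
A⁸ = [[2584, -987], [987, -377]], giving [a_9, a_8]ᵀ = [[5545], [2118]].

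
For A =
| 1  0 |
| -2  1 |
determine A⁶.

A = I + N where N = [[0, 0], [-2, 0]] is strictly lower-triangular, so N² = 0.
(I + N)⁶ = I + 6·N = [[1, 0], [-12, 1]].

[[1, 0], [-12, 1]]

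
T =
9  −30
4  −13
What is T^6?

tr T = −4 and det T = 3, so the characteristic polynomial is λ² − (−4)λ + (3) with roots −1 and −3.
Eigenvectors give P = [[3, −5], [1, −2]] with P⁻¹ = [[2, −5], [1, −3]], and T = P·diag(−1, −3)·P⁻¹.
Then T^6 = P·diag(1, 729)·P⁻¹ = [[3, −3645], [1, −1458]] · [[2, −5], [1, −3]] = [[−3639, 10920], [−1456, 4369]].

[[−3639, 10920], [−1456, 4369]]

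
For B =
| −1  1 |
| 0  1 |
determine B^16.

[[1, 0], [0, 1]]

B² = I (check: tr B = 0 and det B = −1), so B^16 = I since 16 is even.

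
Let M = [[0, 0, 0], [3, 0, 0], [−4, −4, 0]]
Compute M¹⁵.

[[0, 0, 0], [0, 0, 0], [0, 0, 0]]

M is strictly triangular, hence nilpotent: M³ = 0, so M¹⁵ = 0.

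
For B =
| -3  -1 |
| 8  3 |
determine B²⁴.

B² = I (check: tr B = 0 and det B = -1), so B²⁴ = I since 24 is even.

[[1, 0], [0, 1]]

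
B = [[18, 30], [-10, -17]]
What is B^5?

[[1068, 1650], [-550, -857]]

tr B = 1 and det B = -6, so the characteristic polynomial is λ² − (1)λ + (-6) with roots 3 and -2.
Eigenvectors give P = [[-2, -3], [1, 2]] with P⁻¹ = [[-2, -3], [1, 2]], and B = P·diag(3, -2)·P⁻¹.
Then B^5 = P·diag(243, -32)·P⁻¹ = [[-486, 96], [243, -64]] · [[-2, -3], [1, 2]] = [[1068, 1650], [-550, -857]].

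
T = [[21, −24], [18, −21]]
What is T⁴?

[[81, 0], [0, 81]]

tr T = 0 and det T = −9, so the characteristic polynomial is λ² − (0)λ + (−9) with roots 3 and −3.
Eigenvectors give P = [[−4, −1], [−3, −1]] with P⁻¹ = [[−1, 1], [3, −4]], and T = P·diag(3, −3)·P⁻¹.
Then T⁴ = P·diag(81, 81)·P⁻¹ = [[−324, −81], [−243, −81]] · [[−1, 1], [3, −4]] = [[81, 0], [0, 81]].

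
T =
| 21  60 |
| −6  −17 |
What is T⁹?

[[196821, 590460], [−59046, −177137]]

tr T = 4 and det T = 3, so the characteristic polynomial is λ² − (4)λ + (3) with roots 1 and 3.
Eigenvectors give P = [[−3, 10], [1, −3]] with P⁻¹ = [[3, 10], [1, 3]], and T = P·diag(1, 3)·P⁻¹.
Then T⁹ = P·diag(1, 19683)·P⁻¹ = [[−3, 196830], [1, −59049]] · [[3, 10], [1, 3]] = [[196821, 590460], [−59046, −177137]].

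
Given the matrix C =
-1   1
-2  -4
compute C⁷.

tr C = -5 and det C = 6, so the characteristic polynomial is λ² − (-5)λ + (6) with roots -2 and -3.
Eigenvectors give P = [[-1, -1], [1, 2]] with P⁻¹ = [[-2, -1], [1, 1]], and C = P·diag(-2, -3)·P⁻¹.
Then C⁷ = P·diag(-128, -2187)·P⁻¹ = [[128, 2187], [-128, -4374]] · [[-2, -1], [1, 1]] = [[1931, 2059], [-4118, -4246]].

[[1931, 2059], [-4118, -4246]]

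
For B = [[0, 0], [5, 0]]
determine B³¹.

B is strictly triangular, hence nilpotent: B² = 0, so B³¹ = 0.

[[0, 0], [0, 0]]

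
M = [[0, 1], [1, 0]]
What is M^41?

M² = I (check: tr M = 0 and det M = -1), so M^41 = M since 41 is odd.

[[0, 1], [1, 0]]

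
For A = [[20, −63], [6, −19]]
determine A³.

tr A = 1 and det A = −2, so the characteristic polynomial is λ² − (1)λ + (−2) with roots −1 and 2.
Eigenvectors give P = [[−3, −7], [−1, −2]] with P⁻¹ = [[2, −7], [−1, 3]], and A = P·diag(−1, 2)·P⁻¹.
Then A³ = P·diag(−1, 8)·P⁻¹ = [[3, −56], [1, −16]] · [[2, −7], [−1, 3]] = [[62, −189], [18, −55]].

[[62, −189], [18, −55]]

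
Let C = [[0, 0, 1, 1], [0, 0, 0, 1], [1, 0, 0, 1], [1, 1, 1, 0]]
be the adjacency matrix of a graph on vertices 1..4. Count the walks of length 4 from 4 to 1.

6

The number of length-4 walks from vertex 4 to vertex 1 is entry (4,1) of C^4, where C is the adjacency matrix.
C^2 = [[2, 1, 1, 1], [1, 1, 1, 0], [1, 1, 2, 1], [1, 0, 1, 3]]
C^3 = [[2, 1, 3, 4], [1, 0, 1, 3], [3, 1, 2, 4], [4, 3, 4, 2]]
C^4 = [[7, 4, 6, 6], [4, 3, 4, 2], [6, 4, 7, 6], [6, 2, 6, 11]]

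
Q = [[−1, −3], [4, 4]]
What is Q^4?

[[13, 63], [−84, −92]]

Q^2 = [[−11, −9], [12, 4]]
Q^3 = [[−25, −3], [4, −20]]
Q^4 = [[13, 63], [−84, −92]]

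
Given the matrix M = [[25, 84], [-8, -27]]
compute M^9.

tr M = -2 and det M = -3, so the characteristic polynomial is λ² − (-2)λ + (-3) with roots 1 and -3.
Eigenvectors give P = [[-7, -3], [2, 1]] with P⁻¹ = [[-1, -3], [2, 7]], and M = P·diag(1, -3)·P⁻¹.
Then M^9 = P·diag(1, -19683)·P⁻¹ = [[-7, 59049], [2, -19683]] · [[-1, -3], [2, 7]] = [[118105, 413364], [-39368, -137787]].

[[118105, 413364], [-39368, -137787]]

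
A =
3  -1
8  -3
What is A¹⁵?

A² = I (check: tr A = 0 and det A = -1), so A¹⁵ = A since 15 is odd.

[[3, -1], [8, -3]]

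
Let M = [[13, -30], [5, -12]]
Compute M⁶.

[[2059, -3990], [665, -1266]]

tr M = 1 and det M = -6, so the characteristic polynomial is λ² − (1)λ + (-6) with roots 3 and -2.
Eigenvectors give P = [[3, -2], [1, -1]] with P⁻¹ = [[1, -2], [1, -3]], and M = P·diag(3, -2)·P⁻¹.
Then M⁶ = P·diag(729, 64)·P⁻¹ = [[2187, -128], [729, -64]] · [[1, -2], [1, -3]] = [[2059, -3990], [665, -1266]].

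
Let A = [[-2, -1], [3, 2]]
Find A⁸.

[[1, 0], [0, 1]]

A² = I (check: tr A = 0 and det A = -1), so A⁸ = I since 8 is even.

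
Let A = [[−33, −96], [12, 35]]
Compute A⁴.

[[−639, −1920], [240, 721]]

tr A = 2 and det A = −3, so the characteristic polynomial is λ² − (2)λ + (−3) with roots −1 and 3.
Eigenvectors give P = [[−3, −8], [1, 3]] with P⁻¹ = [[−3, −8], [1, 3]], and A = P·diag(−1, 3)·P⁻¹.
Then A⁴ = P·diag(1, 81)·P⁻¹ = [[−3, −648], [1, 243]] · [[−3, −8], [1, 3]] = [[−639, −1920], [240, 721]].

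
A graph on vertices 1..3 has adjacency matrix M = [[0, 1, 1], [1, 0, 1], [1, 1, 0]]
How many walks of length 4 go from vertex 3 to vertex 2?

5

The number of length-4 walks from vertex 3 to vertex 2 is entry (3,2) of M⁴, where M is the adjacency matrix.
M² = [[2, 1, 1], [1, 2, 1], [1, 1, 2]]
M³ = [[2, 3, 3], [3, 2, 3], [3, 3, 2]]
M⁴ = [[6, 5, 5], [5, 6, 5], [5, 5, 6]]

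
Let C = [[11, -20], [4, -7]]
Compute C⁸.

[[32801, -65600], [13120, -26239]]

tr C = 4 and det C = 3, so the characteristic polynomial is λ² − (4)λ + (3) with roots 1 and 3.
Eigenvectors give P = [[2, 5], [1, 2]] with P⁻¹ = [[-2, 5], [1, -2]], and C = P·diag(1, 3)·P⁻¹.
Then C⁸ = P·diag(1, 6561)·P⁻¹ = [[2, 32805], [1, 13122]] · [[-2, 5], [1, -2]] = [[32801, -65600], [13120, -26239]].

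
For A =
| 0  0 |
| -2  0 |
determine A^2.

A is strictly triangular, hence nilpotent: A^2 = 0, so A^2 = 0.

[[0, 0], [0, 0]]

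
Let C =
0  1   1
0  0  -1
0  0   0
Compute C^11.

C is strictly triangular, hence nilpotent: C^3 = 0, so C^11 = 0.

[[0, 0, 0], [0, 0, 0], [0, 0, 0]]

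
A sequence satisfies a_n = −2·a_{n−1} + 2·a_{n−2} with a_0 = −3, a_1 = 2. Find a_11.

76672

With companion matrix M = [[−2, 2], [1, 0]], [a_n, a_{n−1}]ᵀ = M·[a_{n−1}, a_{n−2}]ᵀ, so [a_11, a_10]ᵀ = M^10·[a_1, a_0]ᵀ.
M^10 = [[18272, −13376], [−6688, 4896]], giving [a_11, a_10]ᵀ = [[76672], [−28064]].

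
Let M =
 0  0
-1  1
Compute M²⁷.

M² = M (a projection; rank 1, trace 1), so M²⁷ = M.

[[0, 0], [-1, 1]]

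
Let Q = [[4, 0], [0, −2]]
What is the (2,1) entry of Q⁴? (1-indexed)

0

Q² = [[16, 0], [0, 4]]
Q³ = [[64, 0], [0, −8]]
Q⁴ = [[256, 0], [0, 16]]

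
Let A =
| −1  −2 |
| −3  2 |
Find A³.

[[−1, −18], [−27, 26]]

A² = [[7, −2], [−3, 10]]
A³ = [[−1, −18], [−27, 26]]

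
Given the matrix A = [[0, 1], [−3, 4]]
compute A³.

[[−12, 13], [−39, 40]]

A² = [[−3, 4], [−12, 13]]
A³ = [[−12, 13], [−39, 40]]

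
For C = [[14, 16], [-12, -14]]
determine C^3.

tr C = 0 and det C = -4, so the characteristic polynomial is λ² − (0)λ + (-4) with roots -2 and 2.
Eigenvectors give P = [[-1, 4], [1, -3]] with P⁻¹ = [[3, 4], [1, 1]], and C = P·diag(-2, 2)·P⁻¹.
Then C^3 = P·diag(-8, 8)·P⁻¹ = [[8, 32], [-8, -24]] · [[3, 4], [1, 1]] = [[56, 64], [-48, -56]].

[[56, 64], [-48, -56]]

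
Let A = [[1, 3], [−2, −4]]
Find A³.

[[13, 21], [−14, −22]]

tr A = −3 and det A = 2, so the characteristic polynomial is λ² − (−3)λ + (2) with roots −1 and −2.
Eigenvectors give P = [[3, −1], [−2, 1]] with P⁻¹ = [[1, 1], [2, 3]], and A = P·diag(−1, −2)·P⁻¹.
Then A³ = P·diag(−1, −8)·P⁻¹ = [[−3, 8], [2, −8]] · [[1, 1], [2, 3]] = [[13, 21], [−14, −22]].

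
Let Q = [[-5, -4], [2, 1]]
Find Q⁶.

tr Q = -4 and det Q = 3, so the characteristic polynomial is λ² − (-4)λ + (3) with roots -1 and -3.
Eigenvectors give P = [[1, 2], [-1, -1]] with P⁻¹ = [[-1, -2], [1, 1]], and Q = P·diag(-1, -3)·P⁻¹.
Then Q⁶ = P·diag(1, 729)·P⁻¹ = [[1, 1458], [-1, -729]] · [[-1, -2], [1, 1]] = [[1457, 1456], [-728, -727]].

[[1457, 1456], [-728, -727]]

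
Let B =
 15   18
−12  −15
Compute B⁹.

tr B = 0 and det B = −9, so the characteristic polynomial is λ² − (0)λ + (−9) with roots 3 and −3.
Eigenvectors give P = [[3, −1], [−2, 1]] with P⁻¹ = [[1, 1], [2, 3]], and B = P·diag(3, −3)·P⁻¹.
Then B⁹ = P·diag(19683, −19683)·P⁻¹ = [[59049, 19683], [−39366, −19683]] · [[1, 1], [2, 3]] = [[98415, 118098], [−78732, −98415]].

[[98415, 118098], [−78732, −98415]]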